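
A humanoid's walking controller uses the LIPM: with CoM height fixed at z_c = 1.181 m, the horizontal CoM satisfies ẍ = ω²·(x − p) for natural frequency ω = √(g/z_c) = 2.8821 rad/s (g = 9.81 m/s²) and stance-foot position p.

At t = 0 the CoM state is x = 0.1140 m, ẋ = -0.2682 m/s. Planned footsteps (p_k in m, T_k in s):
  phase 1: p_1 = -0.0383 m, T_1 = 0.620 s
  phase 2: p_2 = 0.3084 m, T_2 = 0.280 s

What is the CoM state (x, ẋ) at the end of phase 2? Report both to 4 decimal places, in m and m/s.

phase 1: p=-0.0383, T=0.620, ωT=1.786902, cosh=3.069202, sinh=2.901724; start (x,ẋ)=(0.114000, -0.268200) → end (x,ẋ)=(0.159113, 0.450534)
phase 2: p=0.3084, T=0.280, ωT=0.806988, cosh=1.343674, sinh=0.897474; start (x,ẋ)=(0.159113, 0.450534) → end (x,ẋ)=(0.248102, 0.219224)

x = 0.2481, ẋ = 0.2192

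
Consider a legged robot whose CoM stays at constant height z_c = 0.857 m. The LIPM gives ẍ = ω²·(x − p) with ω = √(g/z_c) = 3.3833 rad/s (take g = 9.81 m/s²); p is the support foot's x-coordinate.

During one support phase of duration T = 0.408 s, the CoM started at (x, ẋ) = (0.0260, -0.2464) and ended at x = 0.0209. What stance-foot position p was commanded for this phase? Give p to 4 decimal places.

ωT = 3.3833·0.408 = 1.380386; cosh(ωT) = 2.113960, sinh(ωT) = 1.862478
x(T) = p + (x₀−p)·cosh(ωT) + (ẋ₀/ω)·sinh(ωT) ⇒ p·(1 − cosh) = x(T) − x₀·cosh − (ẋ₀/ω)·sinh
numerator   = 0.0209 − (0.0260)·2.113960 − (-0.2464/3.3833)·1.862478 = 0.101578
denominator = 1 − 2.113960 = -1.113960
p = 0.101578 / -1.113960 = -0.0912

p = -0.0912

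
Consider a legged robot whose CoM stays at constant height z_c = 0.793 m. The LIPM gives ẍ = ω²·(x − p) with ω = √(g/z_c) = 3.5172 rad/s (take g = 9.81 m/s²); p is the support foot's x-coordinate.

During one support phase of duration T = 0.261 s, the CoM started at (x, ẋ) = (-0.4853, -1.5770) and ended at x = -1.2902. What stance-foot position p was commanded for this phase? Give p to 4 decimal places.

p = 0.2518

ωT = 3.5172·0.261 = 0.917989; cosh(ωT) = 1.451785, sinh(ωT) = 1.052464
x(T) = p + (x₀−p)·cosh(ωT) + (ẋ₀/ω)·sinh(ωT) ⇒ p·(1 − cosh) = x(T) − x₀·cosh − (ẋ₀/ω)·sinh
numerator   = -1.2902 − (-0.4853)·1.451785 − (-1.5770/3.5172)·1.052464 = -0.113757
denominator = 1 − 1.451785 = -0.451785
p = -0.113757 / -0.451785 = 0.2518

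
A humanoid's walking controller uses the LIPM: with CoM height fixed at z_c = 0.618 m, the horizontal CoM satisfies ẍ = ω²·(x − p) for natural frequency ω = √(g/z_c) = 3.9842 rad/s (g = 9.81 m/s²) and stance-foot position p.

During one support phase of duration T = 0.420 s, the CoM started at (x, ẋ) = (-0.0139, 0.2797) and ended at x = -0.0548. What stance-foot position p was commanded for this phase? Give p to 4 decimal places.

ωT = 3.9842·0.420 = 1.673364; cosh(ωT) = 2.758841, sinh(ωT) = 2.571227
x(T) = p + (x₀−p)·cosh(ωT) + (ẋ₀/ω)·sinh(ωT) ⇒ p·(1 − cosh) = x(T) − x₀·cosh − (ẋ₀/ω)·sinh
numerator   = -0.0548 − (-0.0139)·2.758841 − (0.2797/3.9842)·2.571227 = -0.196958
denominator = 1 − 2.758841 = -1.758841
p = -0.196958 / -1.758841 = 0.1120

p = 0.1120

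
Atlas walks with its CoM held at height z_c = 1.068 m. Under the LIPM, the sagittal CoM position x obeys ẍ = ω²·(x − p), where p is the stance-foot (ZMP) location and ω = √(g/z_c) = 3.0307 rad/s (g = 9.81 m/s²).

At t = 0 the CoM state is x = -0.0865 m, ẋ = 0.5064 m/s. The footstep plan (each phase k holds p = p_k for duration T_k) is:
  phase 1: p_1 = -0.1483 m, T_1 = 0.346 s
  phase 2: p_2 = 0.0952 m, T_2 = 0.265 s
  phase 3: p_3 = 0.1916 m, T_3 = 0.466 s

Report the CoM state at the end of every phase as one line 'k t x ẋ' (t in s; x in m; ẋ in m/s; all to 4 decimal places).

1 0.3460 0.1598 1.0457
2 0.6110 0.4897 1.5763
3 1.0770 1.8442 5.1723

phase 1: p=-0.1483, T=0.346, ωT=1.048622, cosh=1.602068, sinh=1.251648; start (x,ẋ)=(-0.086500, 0.506400) → end (x,ẋ)=(0.159846, 1.045718)
phase 2: p=0.0952, T=0.265, ωT=0.803136, cosh=1.340226, sinh=0.892304; start (x,ẋ)=(0.159846, 1.045718) → end (x,ẋ)=(0.489722, 1.576320)
phase 3: p=0.1916, T=0.466, ωT=1.412306, cosh=2.174497, sinh=1.930916; start (x,ẋ)=(0.489722, 1.576320) → end (x,ẋ)=(1.844169, 5.172322)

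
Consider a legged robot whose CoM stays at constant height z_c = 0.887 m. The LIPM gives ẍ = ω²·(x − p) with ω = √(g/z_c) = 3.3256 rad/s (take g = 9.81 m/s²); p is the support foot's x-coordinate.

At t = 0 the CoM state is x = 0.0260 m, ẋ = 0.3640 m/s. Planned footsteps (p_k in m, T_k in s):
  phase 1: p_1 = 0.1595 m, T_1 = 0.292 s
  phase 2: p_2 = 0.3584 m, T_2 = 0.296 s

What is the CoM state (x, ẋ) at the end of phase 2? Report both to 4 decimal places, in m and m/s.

x = -0.0471, ẋ = -0.9869

phase 1: p=0.1595, T=0.292, ωT=0.971075, cosh=1.509729, sinh=1.131053; start (x,ẋ)=(0.026000, 0.364000) → end (x,ẋ)=(0.081749, 0.047390)
phase 2: p=0.3584, T=0.296, ωT=0.984378, cosh=1.524909, sinh=1.151237; start (x,ẋ)=(0.081749, 0.047390) → end (x,ẋ)=(-0.047062, -0.986906)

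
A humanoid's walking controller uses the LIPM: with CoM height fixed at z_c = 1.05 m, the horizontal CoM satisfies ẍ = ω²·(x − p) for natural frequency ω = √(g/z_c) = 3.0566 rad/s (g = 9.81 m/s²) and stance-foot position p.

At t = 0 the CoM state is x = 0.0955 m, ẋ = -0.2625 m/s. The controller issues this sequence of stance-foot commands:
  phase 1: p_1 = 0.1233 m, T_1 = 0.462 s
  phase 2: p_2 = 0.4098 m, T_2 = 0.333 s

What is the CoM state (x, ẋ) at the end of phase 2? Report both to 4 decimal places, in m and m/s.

x = -0.6815, ẋ = -3.0347

phase 1: p=0.1233, T=0.462, ωT=1.412149, cosh=2.174194, sinh=1.930574; start (x,ẋ)=(0.095500, -0.262500) → end (x,ẋ)=(-0.102940, -0.734773)
phase 2: p=0.4098, T=0.333, ωT=1.017848, cosh=1.564302, sinh=1.202930; start (x,ẋ)=(-0.102940, -0.734773) → end (x,ẋ)=(-0.681451, -3.034689)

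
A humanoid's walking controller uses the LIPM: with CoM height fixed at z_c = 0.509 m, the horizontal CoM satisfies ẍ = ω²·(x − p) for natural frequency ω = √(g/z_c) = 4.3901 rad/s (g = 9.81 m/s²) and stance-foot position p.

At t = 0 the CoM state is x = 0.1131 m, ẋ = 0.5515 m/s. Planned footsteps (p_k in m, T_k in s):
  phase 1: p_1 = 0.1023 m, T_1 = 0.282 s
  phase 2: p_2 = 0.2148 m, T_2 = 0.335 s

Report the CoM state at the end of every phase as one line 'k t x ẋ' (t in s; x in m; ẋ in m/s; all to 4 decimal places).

1 0.2820 0.3209 1.1058
2 0.6170 0.9771 3.4935

phase 1: p=0.1023, T=0.282, ωT=1.238008, cosh=1.869349, sinh=1.579388; start (x,ẋ)=(0.113100, 0.551500) → end (x,ẋ)=(0.320897, 1.105830)
phase 2: p=0.2148, T=0.335, ωT=1.470684, cosh=2.290989, sinh=2.061220; start (x,ẋ)=(0.320897, 1.105830) → end (x,ẋ)=(0.977072, 3.493514)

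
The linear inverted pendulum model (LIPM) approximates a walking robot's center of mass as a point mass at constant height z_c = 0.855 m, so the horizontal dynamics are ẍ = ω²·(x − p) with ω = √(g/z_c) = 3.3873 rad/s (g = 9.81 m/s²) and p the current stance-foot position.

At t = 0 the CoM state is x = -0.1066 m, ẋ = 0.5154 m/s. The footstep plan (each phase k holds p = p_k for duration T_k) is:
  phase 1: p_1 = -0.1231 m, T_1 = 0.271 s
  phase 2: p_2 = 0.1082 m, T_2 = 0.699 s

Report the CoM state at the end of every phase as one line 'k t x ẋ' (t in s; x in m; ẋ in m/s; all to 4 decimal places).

phase 1: p=-0.1231, T=0.271, ωT=0.917958, cosh=1.451753, sinh=1.052419; start (x,ẋ)=(-0.106600, 0.515400) → end (x,ẋ)=(0.060986, 0.807054)
phase 2: p=0.1082, T=0.699, ωT=2.367723, cosh=5.383376, sinh=5.289682; start (x,ẋ)=(0.060986, 0.807054) → end (x,ẋ)=(1.114345, 3.498714)

1 0.2710 0.0610 0.8071
2 0.9700 1.1143 3.4987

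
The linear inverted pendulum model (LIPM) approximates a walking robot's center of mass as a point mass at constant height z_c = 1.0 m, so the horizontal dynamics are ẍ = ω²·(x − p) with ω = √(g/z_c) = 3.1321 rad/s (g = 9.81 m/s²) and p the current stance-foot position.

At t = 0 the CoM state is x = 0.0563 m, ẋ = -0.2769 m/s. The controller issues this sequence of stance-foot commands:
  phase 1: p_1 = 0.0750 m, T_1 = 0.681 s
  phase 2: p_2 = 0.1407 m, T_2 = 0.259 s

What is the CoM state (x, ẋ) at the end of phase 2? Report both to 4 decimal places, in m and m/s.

phase 1: p=0.0750, T=0.681, ωT=2.132960, cosh=4.279149, sinh=4.160663; start (x,ẋ)=(0.056300, -0.276900) → end (x,ẋ)=(-0.372852, -1.428588)
phase 2: p=0.1407, T=0.259, ωT=0.811214, cosh=1.347478, sinh=0.903160; start (x,ẋ)=(-0.372852, -1.428588) → end (x,ẋ)=(-0.963243, -3.377722)

x = -0.9632, ẋ = -3.3777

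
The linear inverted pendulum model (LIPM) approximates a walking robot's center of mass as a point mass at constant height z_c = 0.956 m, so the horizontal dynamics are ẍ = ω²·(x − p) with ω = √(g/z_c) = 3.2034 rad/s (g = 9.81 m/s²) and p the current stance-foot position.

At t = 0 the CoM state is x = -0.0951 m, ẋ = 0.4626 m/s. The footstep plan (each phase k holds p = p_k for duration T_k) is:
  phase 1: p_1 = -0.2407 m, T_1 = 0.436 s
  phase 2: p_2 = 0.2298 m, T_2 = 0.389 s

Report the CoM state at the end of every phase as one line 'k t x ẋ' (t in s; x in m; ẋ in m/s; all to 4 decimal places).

1 0.4360 0.3455 1.8770
2 0.8250 1.3819 4.1240

phase 1: p=-0.2407, T=0.436, ωT=1.396682, cosh=2.144593, sinh=1.897176; start (x,ẋ)=(-0.095100, 0.462600) → end (x,ẋ)=(0.345522, 1.876960)
phase 2: p=0.2298, T=0.389, ωT=1.246123, cosh=1.882227, sinh=1.594609; start (x,ẋ)=(0.345522, 1.876960) → end (x,ẋ)=(1.381940, 4.123993)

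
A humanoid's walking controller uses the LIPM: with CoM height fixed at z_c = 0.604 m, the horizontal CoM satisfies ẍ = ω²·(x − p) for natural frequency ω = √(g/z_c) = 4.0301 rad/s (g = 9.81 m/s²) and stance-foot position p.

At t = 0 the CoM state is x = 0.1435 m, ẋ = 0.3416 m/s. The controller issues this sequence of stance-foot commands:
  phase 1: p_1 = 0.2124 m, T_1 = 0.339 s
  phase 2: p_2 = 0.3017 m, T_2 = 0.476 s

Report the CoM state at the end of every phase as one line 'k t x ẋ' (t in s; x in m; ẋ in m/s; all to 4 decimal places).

1 0.3390 0.2239 0.2043
2 0.8150 0.2000 -0.3340

phase 1: p=0.2124, T=0.339, ωT=1.366204, cosh=2.087757, sinh=1.832683; start (x,ẋ)=(0.143500, 0.341600) → end (x,ẋ)=(0.223896, 0.204289)
phase 2: p=0.3017, T=0.476, ωT=1.918328, cosh=3.478206, sinh=3.331354; start (x,ẋ)=(0.223896, 0.204289) → end (x,ẋ)=(0.199950, -0.334015)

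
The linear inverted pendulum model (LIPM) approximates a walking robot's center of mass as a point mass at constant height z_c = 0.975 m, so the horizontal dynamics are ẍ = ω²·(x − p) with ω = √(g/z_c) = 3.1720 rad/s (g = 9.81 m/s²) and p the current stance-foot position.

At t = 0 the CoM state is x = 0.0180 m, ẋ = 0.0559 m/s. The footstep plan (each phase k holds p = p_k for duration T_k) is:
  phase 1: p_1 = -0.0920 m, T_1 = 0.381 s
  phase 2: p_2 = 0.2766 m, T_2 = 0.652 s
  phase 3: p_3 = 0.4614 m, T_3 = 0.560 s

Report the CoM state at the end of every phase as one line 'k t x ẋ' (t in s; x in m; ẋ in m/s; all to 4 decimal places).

phase 1: p=-0.0920, T=0.381, ωT=1.208532, cosh=1.823600, sinh=1.524965; start (x,ẋ)=(0.018000, 0.055900) → end (x,ẋ)=(0.135470, 0.634030)
phase 2: p=0.2766, T=0.652, ωT=2.068144, cosh=4.018274, sinh=3.891854; start (x,ẋ)=(0.135470, 0.634030) → end (x,ẋ)=(0.487420, 0.805467)
phase 3: p=0.4614, T=0.560, ωT=1.776320, cosh=3.038667, sinh=2.869407; start (x,ẋ)=(0.487420, 0.805467) → end (x,ẋ)=(1.269095, 2.684371)

1 0.3810 0.1355 0.6340
2 1.0330 0.4874 0.8055
3 1.5930 1.2691 2.6844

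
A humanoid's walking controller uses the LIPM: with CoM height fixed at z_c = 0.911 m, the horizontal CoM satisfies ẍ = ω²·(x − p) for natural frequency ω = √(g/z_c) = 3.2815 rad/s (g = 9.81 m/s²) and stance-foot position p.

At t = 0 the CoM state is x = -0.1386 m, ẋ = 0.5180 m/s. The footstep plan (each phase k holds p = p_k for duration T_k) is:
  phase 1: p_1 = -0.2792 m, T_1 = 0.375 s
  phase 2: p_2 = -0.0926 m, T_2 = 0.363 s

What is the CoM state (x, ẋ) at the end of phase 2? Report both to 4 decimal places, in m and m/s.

x = 1.2524, ẋ = 4.6046

phase 1: p=-0.2792, T=0.375, ωT=1.230563, cosh=1.857641, sinh=1.565513; start (x,ẋ)=(-0.138600, 0.518000) → end (x,ẋ)=(0.229108, 1.684553)
phase 2: p=-0.0926, T=0.363, ωT=1.191184, cosh=1.797419, sinh=1.493558; start (x,ẋ)=(0.229108, 1.684553) → end (x,ẋ)=(1.252360, 4.604574)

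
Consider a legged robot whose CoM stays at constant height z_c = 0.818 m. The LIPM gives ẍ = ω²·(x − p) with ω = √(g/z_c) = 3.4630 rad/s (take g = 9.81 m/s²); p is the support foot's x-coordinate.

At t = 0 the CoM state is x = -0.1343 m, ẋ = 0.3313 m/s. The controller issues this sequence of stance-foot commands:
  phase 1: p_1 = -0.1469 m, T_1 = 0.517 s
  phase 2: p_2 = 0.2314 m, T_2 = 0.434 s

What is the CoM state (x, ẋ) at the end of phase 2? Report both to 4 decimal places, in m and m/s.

phase 1: p=-0.1469, T=0.517, ωT=1.790371, cosh=3.079287, sinh=2.912388; start (x,ẋ)=(-0.134300, 0.331300) → end (x,ẋ)=(0.170523, 1.147246)
phase 2: p=0.2314, T=0.434, ωT=1.502942, cosh=2.358684, sinh=2.136209; start (x,ẋ)=(0.170523, 1.147246) → end (x,ẋ)=(0.795508, 2.255641)

x = 0.7955, ẋ = 2.2556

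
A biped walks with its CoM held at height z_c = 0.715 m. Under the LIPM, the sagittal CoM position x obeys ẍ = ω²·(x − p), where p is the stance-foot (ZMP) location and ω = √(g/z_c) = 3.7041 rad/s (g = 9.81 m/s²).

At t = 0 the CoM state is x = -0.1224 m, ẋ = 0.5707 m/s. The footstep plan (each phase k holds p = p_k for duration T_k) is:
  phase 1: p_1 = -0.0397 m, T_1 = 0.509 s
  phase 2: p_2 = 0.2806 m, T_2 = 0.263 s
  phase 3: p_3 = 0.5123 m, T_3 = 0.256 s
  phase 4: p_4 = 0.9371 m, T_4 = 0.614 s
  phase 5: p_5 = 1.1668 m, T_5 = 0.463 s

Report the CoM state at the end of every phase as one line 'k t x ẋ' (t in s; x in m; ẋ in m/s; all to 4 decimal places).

1 0.5090 0.1775 0.9375
2 0.7720 0.4120 0.9848
3 1.0280 0.6550 1.0542
4 1.6420 0.9203 0.1537
5 2.1050 0.5713 -2.0137

phase 1: p=-0.0397, T=0.509, ωT=1.885387, cosh=3.370337, sinh=3.218566; start (x,ẋ)=(-0.122400, 0.570700) → end (x,ẋ)=(0.177466, 0.937511)
phase 2: p=0.2806, T=0.263, ωT=0.974178, cosh=1.513246, sinh=1.135744; start (x,ẋ)=(0.177466, 0.937511) → end (x,ẋ)=(0.411990, 0.984808)
phase 3: p=0.5123, T=0.256, ωT=0.948250, cosh=1.484303, sinh=1.096885; start (x,ẋ)=(0.411990, 0.984808) → end (x,ẋ)=(0.655038, 1.054198)
phase 4: p=0.9371, T=0.614, ωT=2.274317, cosh=4.912074, sinh=4.809207; start (x,ẋ)=(0.655038, 1.054198) → end (x,ẋ)=(0.920307, 0.153712)
phase 5: p=1.1668, T=0.463, ωT=1.714998, cosh=2.868315, sinh=2.688351; start (x,ẋ)=(0.920307, 0.153712) → end (x,ẋ)=(0.571339, -2.013669)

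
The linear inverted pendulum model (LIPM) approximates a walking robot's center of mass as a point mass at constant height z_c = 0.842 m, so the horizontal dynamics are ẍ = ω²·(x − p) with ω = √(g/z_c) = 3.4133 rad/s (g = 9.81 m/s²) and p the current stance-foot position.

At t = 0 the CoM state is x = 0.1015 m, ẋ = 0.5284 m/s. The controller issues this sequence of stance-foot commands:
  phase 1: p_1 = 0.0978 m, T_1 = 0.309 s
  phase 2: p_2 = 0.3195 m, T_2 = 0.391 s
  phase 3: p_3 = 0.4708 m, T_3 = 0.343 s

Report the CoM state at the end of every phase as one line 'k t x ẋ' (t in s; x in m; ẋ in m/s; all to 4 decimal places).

phase 1: p=0.0978, T=0.309, ωT=1.054710, cosh=1.609718, sinh=1.261424; start (x,ẋ)=(0.101500, 0.528400) → end (x,ẋ)=(0.299032, 0.866506)
phase 2: p=0.3195, T=0.391, ωT=1.334600, cosh=2.030870, sinh=1.767607; start (x,ẋ)=(0.299032, 0.866506) → end (x,ẋ)=(0.726660, 1.636271)
phase 3: p=0.4708, T=0.343, ωT=1.170762, cosh=1.767289, sinh=1.457159; start (x,ẋ)=(0.726660, 1.636271) → end (x,ẋ)=(1.621513, 4.164340)

1 0.3090 0.2990 0.8665
2 0.7000 0.7267 1.6363
3 1.0430 1.6215 4.1643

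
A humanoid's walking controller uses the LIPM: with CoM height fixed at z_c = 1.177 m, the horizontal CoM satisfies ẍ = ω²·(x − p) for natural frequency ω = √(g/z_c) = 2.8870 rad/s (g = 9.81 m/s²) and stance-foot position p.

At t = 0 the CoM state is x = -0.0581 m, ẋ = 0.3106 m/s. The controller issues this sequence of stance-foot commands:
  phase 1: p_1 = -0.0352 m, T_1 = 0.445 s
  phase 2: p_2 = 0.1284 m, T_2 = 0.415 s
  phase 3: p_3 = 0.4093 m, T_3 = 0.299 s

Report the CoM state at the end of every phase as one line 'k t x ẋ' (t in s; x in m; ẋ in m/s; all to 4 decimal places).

phase 1: p=-0.0352, T=0.445, ωT=1.284715, cosh=1.945184, sinh=1.668454; start (x,ẋ)=(-0.058100, 0.310600) → end (x,ẋ)=(0.099757, 0.493869)
phase 2: p=0.1284, T=0.415, ωT=1.198105, cosh=1.807798, sinh=1.506033; start (x,ẋ)=(0.099757, 0.493869) → end (x,ẋ)=(0.334251, 0.768278)
phase 3: p=0.4093, T=0.299, ωT=0.863213, cosh=1.396285, sinh=0.974481; start (x,ẋ)=(0.334251, 0.768278) → end (x,ẋ)=(0.563836, 0.861599)

1 0.4450 0.0998 0.4939
2 0.8600 0.3343 0.7683
3 1.1590 0.5638 0.8616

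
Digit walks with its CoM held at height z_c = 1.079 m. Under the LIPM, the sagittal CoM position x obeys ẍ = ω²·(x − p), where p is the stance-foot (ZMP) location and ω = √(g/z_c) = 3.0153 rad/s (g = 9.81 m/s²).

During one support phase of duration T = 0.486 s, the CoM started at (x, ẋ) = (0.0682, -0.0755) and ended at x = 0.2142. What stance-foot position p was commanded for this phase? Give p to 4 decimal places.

ωT = 3.0153·0.486 = 1.465436; cosh(ωT) = 2.280203, sinh(ωT) = 2.049226
x(T) = p + (x₀−p)·cosh(ωT) + (ẋ₀/ω)·sinh(ωT) ⇒ p·(1 − cosh) = x(T) − x₀·cosh − (ẋ₀/ω)·sinh
numerator   = 0.2142 − (0.0682)·2.280203 − (-0.0755/3.0153)·2.049226 = 0.110001
denominator = 1 − 2.280203 = -1.280203
p = 0.110001 / -1.280203 = -0.0859

p = -0.0859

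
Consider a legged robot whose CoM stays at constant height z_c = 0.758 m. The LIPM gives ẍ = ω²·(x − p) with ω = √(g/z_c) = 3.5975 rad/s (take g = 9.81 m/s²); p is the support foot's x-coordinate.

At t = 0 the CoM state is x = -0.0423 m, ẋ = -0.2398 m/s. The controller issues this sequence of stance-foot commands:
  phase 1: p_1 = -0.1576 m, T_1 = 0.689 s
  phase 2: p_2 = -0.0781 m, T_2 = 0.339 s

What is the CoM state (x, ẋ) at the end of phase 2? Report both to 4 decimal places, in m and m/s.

phase 1: p=-0.1576, T=0.689, ωT=2.478677, cosh=6.004668, sinh=5.920814; start (x,ẋ)=(-0.042300, -0.239800) → end (x,ẋ)=(0.140072, 1.015985)
phase 2: p=-0.0781, T=0.339, ωT=1.219553, cosh=1.840517, sinh=1.545155; start (x,ẋ)=(0.140072, 1.015985) → end (x,ẋ)=(0.759824, 3.082691)

x = 0.7598, ẋ = 3.0827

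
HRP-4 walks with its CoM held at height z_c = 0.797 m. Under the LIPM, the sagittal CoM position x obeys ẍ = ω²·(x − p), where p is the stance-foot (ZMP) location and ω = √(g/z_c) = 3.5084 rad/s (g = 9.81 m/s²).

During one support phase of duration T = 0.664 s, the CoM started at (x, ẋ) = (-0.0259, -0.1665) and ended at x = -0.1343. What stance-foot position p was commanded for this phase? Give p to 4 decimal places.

p = -0.0577

ωT = 3.5084·0.664 = 2.329578; cosh(ωT) = 5.185469, sinh(ωT) = 5.088132
x(T) = p + (x₀−p)·cosh(ωT) + (ẋ₀/ω)·sinh(ωT) ⇒ p·(1 − cosh) = x(T) − x₀·cosh − (ẋ₀/ω)·sinh
numerator   = -0.1343 − (-0.0259)·5.185469 − (-0.1665/3.5084)·5.088132 = 0.241474
denominator = 1 − 5.185469 = -4.185469
p = 0.241474 / -4.185469 = -0.0577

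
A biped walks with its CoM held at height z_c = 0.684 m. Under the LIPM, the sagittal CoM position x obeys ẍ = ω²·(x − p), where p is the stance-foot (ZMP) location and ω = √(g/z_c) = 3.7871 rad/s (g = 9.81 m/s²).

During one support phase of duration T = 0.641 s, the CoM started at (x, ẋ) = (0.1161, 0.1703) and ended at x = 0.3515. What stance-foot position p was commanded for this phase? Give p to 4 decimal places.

p = 0.1198

ωT = 3.7871·0.641 = 2.427531; cosh(ωT) = 5.709564, sinh(ωT) = 5.621309
x(T) = p + (x₀−p)·cosh(ωT) + (ẋ₀/ω)·sinh(ωT) ⇒ p·(1 − cosh) = x(T) − x₀·cosh − (ẋ₀/ω)·sinh
numerator   = 0.3515 − (0.1161)·5.709564 − (0.1703/3.7871)·5.621309 = -0.564162
denominator = 1 − 5.709564 = -4.709564
p = -0.564162 / -4.709564 = 0.1198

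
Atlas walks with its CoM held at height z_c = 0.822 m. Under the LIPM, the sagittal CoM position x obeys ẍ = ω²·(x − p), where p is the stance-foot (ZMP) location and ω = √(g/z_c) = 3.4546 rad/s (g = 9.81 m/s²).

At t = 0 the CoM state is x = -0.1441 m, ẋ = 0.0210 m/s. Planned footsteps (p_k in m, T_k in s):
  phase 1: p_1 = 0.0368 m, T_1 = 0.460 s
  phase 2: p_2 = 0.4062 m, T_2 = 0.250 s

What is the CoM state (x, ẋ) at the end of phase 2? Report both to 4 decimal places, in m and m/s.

x = -1.1335, ẋ = -4.7256

phase 1: p=0.0368, T=0.460, ωT=1.589116, cosh=2.551761, sinh=2.347655; start (x,ẋ)=(-0.144100, 0.021000) → end (x,ẋ)=(-0.410543, -1.413550)
phase 2: p=0.4062, T=0.250, ωT=0.863650, cosh=1.396711, sinh=0.975091; start (x,ẋ)=(-0.410543, -1.413550) → end (x,ẋ)=(-1.133540, -4.725558)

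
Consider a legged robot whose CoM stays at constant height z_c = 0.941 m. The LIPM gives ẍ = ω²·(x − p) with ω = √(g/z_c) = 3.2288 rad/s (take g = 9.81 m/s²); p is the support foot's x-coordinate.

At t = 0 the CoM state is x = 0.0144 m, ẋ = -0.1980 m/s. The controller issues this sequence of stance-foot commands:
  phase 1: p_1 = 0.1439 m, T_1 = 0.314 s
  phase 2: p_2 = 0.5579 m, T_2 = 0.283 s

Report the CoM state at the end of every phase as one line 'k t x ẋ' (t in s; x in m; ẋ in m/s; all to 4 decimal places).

phase 1: p=0.1439, T=0.314, ωT=1.013843, cosh=1.559498, sinh=1.196676; start (x,ẋ)=(0.014400, -0.198000) → end (x,ẋ)=(-0.131439, -0.809146)
phase 2: p=0.5579, T=0.283, ωT=0.913750, cosh=1.447337, sinh=1.046320; start (x,ẋ)=(-0.131439, -0.809146) → end (x,ẋ)=(-0.702016, -3.499940)

1 0.3140 -0.1314 -0.8091
2 0.5970 -0.7020 -3.4999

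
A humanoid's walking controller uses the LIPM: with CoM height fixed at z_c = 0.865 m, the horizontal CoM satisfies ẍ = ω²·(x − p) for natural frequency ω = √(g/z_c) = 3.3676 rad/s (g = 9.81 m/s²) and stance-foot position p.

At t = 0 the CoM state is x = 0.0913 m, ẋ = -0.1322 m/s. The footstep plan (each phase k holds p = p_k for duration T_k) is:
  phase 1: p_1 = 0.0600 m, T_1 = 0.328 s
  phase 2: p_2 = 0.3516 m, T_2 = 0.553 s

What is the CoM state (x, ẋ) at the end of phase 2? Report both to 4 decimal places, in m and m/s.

x = -0.6853, ẋ = -3.3514

phase 1: p=0.0600, T=0.328, ωT=1.104573, cosh=1.674644, sinh=1.343291; start (x,ẋ)=(0.091300, -0.132200) → end (x,ẋ)=(0.059684, -0.079797)
phase 2: p=0.3516, T=0.553, ωT=1.862283, cosh=3.296868, sinh=3.141550; start (x,ẋ)=(0.059684, -0.079797) → end (x,ẋ)=(-0.685251, -3.351406)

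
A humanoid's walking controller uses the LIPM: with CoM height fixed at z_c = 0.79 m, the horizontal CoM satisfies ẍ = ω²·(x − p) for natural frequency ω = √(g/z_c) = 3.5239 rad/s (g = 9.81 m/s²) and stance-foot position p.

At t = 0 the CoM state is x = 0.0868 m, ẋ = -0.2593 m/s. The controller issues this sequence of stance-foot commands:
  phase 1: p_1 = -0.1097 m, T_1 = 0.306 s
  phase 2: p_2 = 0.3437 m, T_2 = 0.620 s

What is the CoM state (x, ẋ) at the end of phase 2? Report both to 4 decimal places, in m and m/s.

phase 1: p=-0.1097, T=0.306, ωT=1.078313, cosh=1.639943, sinh=1.299774; start (x,ẋ)=(0.086800, -0.259300) → end (x,ẋ)=(0.116907, 0.474787)
phase 2: p=0.3437, T=0.620, ωT=2.184818, cosh=4.500764, sinh=4.388266; start (x,ẋ)=(0.116907, 0.474787) → end (x,ẋ)=(-0.085795, -1.370178)

x = -0.0858, ẋ = -1.3702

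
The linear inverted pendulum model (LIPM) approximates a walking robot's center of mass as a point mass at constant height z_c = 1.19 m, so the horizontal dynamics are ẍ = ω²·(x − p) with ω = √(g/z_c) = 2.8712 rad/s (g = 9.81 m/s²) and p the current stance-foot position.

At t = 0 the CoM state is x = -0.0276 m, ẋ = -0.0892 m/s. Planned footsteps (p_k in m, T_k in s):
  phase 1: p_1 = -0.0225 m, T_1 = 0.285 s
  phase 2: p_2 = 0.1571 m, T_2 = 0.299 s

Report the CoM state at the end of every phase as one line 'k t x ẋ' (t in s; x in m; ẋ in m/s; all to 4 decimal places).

phase 1: p=-0.0225, T=0.285, ωT=0.818292, cosh=1.353905, sinh=0.912720; start (x,ẋ)=(-0.027600, -0.089200) → end (x,ẋ)=(-0.057761, -0.134133)
phase 2: p=0.1571, T=0.299, ωT=0.858489, cosh=1.391697, sinh=0.967895; start (x,ẋ)=(-0.057761, -0.134133) → end (x,ẋ)=(-0.187138, -0.783775)

1 0.2850 -0.0578 -0.1341
2 0.5840 -0.1871 -0.7838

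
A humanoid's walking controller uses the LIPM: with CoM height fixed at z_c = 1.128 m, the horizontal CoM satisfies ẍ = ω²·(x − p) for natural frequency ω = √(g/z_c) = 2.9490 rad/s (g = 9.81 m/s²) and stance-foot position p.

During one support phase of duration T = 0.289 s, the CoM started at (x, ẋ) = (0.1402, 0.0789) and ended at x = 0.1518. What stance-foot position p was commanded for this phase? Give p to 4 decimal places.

ωT = 2.9490·0.289 = 0.852261; cosh(ωT) = 1.385696, sinh(ωT) = 0.959247
x(T) = p + (x₀−p)·cosh(ωT) + (ẋ₀/ω)·sinh(ωT) ⇒ p·(1 − cosh) = x(T) − x₀·cosh − (ẋ₀/ω)·sinh
numerator   = 0.1518 − (0.1402)·1.385696 − (0.0789/2.9490)·0.959247 = -0.068139
denominator = 1 − 1.385696 = -0.385696
p = -0.068139 / -0.385696 = 0.1767

p = 0.1767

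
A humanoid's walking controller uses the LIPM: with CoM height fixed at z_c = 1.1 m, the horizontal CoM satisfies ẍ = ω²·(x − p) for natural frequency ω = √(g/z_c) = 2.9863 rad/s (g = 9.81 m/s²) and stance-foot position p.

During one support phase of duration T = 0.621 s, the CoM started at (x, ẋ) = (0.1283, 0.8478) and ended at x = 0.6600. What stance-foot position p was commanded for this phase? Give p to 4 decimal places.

p = 0.2836

ωT = 2.9863·0.621 = 1.854492; cosh(ωT) = 3.272493, sinh(ωT) = 3.115961
x(T) = p + (x₀−p)·cosh(ωT) + (ẋ₀/ω)·sinh(ωT) ⇒ p·(1 − cosh) = x(T) − x₀·cosh − (ẋ₀/ω)·sinh
numerator   = 0.6600 − (0.1283)·3.272493 − (0.8478/2.9863)·3.115961 = -0.644471
denominator = 1 − 3.272493 = -2.272493
p = -0.644471 / -2.272493 = 0.2836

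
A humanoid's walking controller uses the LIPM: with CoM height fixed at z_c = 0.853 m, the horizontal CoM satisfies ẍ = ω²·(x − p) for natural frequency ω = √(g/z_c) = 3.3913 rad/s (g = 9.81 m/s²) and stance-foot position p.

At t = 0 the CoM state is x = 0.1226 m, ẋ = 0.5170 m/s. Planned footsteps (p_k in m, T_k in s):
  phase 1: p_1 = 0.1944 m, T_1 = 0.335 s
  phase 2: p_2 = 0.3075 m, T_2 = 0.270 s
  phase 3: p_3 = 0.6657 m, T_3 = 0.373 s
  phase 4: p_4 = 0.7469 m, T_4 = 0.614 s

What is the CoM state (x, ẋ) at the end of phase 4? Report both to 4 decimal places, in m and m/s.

phase 1: p=0.1944, T=0.335, ωT=1.136086, cosh=1.717813, sinh=1.396740; start (x,ẋ)=(0.122600, 0.517000) → end (x,ẋ)=(0.283992, 0.548010)
phase 2: p=0.3075, T=0.270, ωT=0.915651, cosh=1.449329, sinh=1.049073; start (x,ẋ)=(0.283992, 0.548010) → end (x,ẋ)=(0.442952, 0.710613)
phase 3: p=0.6657, T=0.373, ωT=1.264955, cosh=1.912592, sinh=1.630340; start (x,ẋ)=(0.442952, 0.710613) → end (x,ẋ)=(0.581296, 0.127548)
phase 4: p=0.7469, T=0.614, ωT=2.082258, cosh=4.073607, sinh=3.948958; start (x,ẋ)=(0.581296, 0.127548) → end (x,ẋ)=(0.220817, -1.698204)

x = 0.2208, ẋ = -1.6982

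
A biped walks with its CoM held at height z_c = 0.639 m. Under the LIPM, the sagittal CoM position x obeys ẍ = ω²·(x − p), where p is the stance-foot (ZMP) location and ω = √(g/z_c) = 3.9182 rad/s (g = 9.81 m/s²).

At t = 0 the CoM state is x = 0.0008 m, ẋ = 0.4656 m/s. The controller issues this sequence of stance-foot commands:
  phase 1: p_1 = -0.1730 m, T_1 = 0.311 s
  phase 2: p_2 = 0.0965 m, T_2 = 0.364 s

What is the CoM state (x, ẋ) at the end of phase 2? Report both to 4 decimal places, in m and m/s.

phase 1: p=-0.1730, T=0.311, ωT=1.218560, cosh=1.838985, sinh=1.543329; start (x,ẋ)=(0.000800, 0.465600) → end (x,ẋ)=(0.330010, 1.907213)
phase 2: p=0.0965, T=0.364, ωT=1.426225, cosh=2.201584, sinh=1.961370; start (x,ẋ)=(0.330010, 1.907213) → end (x,ẋ)=(1.565302, 5.993418)

x = 1.5653, ẋ = 5.9934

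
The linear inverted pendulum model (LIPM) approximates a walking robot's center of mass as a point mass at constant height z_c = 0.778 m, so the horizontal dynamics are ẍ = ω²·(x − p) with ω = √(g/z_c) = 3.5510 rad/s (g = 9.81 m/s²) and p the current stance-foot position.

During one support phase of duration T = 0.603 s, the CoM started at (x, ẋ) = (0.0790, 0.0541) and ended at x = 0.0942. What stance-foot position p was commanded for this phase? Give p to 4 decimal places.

ωT = 3.5510·0.603 = 2.141253; cosh(ωT) = 4.313801, sinh(ωT) = 4.196293
x(T) = p + (x₀−p)·cosh(ωT) + (ẋ₀/ω)·sinh(ωT) ⇒ p·(1 − cosh) = x(T) − x₀·cosh − (ẋ₀/ω)·sinh
numerator   = 0.0942 − (0.0790)·4.313801 − (0.0541/3.5510)·4.196293 = -0.310521
denominator = 1 − 4.313801 = -3.313801
p = -0.310521 / -3.313801 = 0.0937

p = 0.0937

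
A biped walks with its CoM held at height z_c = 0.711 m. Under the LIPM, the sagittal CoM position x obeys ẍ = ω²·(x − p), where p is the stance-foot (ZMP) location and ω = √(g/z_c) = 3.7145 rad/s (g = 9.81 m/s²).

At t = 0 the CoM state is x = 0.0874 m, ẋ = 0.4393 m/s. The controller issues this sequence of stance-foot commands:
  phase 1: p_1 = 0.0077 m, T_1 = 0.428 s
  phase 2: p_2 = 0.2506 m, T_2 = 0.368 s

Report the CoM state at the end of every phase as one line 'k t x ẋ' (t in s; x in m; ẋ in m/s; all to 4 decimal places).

1 0.4280 0.4891 1.8172
2 0.7960 1.6461 5.4211

phase 1: p=0.0077, T=0.428, ωT=1.589806, cosh=2.553381, sinh=2.349416; start (x,ẋ)=(0.087400, 0.439300) → end (x,ẋ)=(0.489061, 1.817235)
phase 2: p=0.2506, T=0.368, ωT=1.366936, cosh=2.089099, sinh=1.834212; start (x,ẋ)=(0.489061, 1.817235) → end (x,ẋ)=(1.646116, 5.421063)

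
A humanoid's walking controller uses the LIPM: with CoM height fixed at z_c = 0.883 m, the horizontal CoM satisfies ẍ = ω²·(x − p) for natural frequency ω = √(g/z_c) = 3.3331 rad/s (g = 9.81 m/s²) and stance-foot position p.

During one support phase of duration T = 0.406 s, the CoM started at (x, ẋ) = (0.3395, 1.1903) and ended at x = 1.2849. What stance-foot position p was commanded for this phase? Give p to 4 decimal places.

p = 0.0571

ωT = 3.3331·0.406 = 1.353239; cosh(ωT) = 2.064170, sinh(ωT) = 1.805768
x(T) = p + (x₀−p)·cosh(ωT) + (ẋ₀/ω)·sinh(ωT) ⇒ p·(1 − cosh) = x(T) − x₀·cosh − (ẋ₀/ω)·sinh
numerator   = 1.2849 − (0.3395)·2.064170 − (1.1903/3.3331)·1.805768 = -0.060753
denominator = 1 − 2.064170 = -1.064170
p = -0.060753 / -1.064170 = 0.0571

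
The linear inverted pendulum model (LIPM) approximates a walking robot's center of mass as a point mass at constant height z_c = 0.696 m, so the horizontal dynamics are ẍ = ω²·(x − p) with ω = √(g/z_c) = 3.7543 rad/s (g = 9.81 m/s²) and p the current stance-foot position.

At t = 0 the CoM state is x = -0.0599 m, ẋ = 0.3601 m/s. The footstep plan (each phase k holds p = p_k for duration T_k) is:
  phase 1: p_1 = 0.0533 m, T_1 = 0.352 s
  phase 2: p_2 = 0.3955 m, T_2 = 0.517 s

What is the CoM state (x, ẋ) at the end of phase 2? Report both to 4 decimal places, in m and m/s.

x = -1.0505, ẋ = -5.2144

phase 1: p=0.0533, T=0.352, ωT=1.321514, cosh=2.007911, sinh=1.741180; start (x,ẋ)=(-0.059900, 0.360100) → end (x,ẋ)=(-0.006987, -0.016930)
phase 2: p=0.3955, T=0.517, ωT=1.940973, cosh=3.554545, sinh=3.410981; start (x,ẋ)=(-0.006987, -0.016930) → end (x,ẋ)=(-1.050541, -5.214368)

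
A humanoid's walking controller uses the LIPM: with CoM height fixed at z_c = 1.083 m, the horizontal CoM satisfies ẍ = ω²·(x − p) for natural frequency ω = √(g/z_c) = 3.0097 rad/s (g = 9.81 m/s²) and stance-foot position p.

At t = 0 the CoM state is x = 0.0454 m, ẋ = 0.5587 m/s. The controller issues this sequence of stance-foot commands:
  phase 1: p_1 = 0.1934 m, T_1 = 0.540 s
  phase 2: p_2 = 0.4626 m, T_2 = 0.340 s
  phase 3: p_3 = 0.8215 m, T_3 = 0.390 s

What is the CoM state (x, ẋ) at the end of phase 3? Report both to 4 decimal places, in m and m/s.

x = -0.1841, ẋ = -2.5805

phase 1: p=0.1934, T=0.540, ωT=1.625238, cosh=2.638246, sinh=2.441382; start (x,ẋ)=(0.045400, 0.558700) → end (x,ẋ)=(0.256141, 0.386510)
phase 2: p=0.4626, T=0.340, ωT=1.023298, cosh=1.570882, sinh=1.211474; start (x,ẋ)=(0.256141, 0.386510) → end (x,ẋ)=(0.293856, -0.145625)
phase 3: p=0.8215, T=0.390, ωT=1.173783, cosh=1.771700, sinh=1.462505; start (x,ẋ)=(0.293856, -0.145625) → end (x,ẋ)=(-0.184090, -2.580533)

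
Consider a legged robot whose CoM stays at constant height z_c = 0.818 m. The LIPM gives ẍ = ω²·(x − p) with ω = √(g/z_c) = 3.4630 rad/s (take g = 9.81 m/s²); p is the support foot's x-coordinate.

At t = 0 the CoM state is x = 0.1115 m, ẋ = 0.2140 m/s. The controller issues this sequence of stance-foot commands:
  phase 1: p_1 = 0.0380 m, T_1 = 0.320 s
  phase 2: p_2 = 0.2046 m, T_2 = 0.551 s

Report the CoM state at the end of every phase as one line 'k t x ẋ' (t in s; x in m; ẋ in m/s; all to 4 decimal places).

phase 1: p=0.0380, T=0.320, ωT=1.108160, cosh=1.679473, sinh=1.349307; start (x,ẋ)=(0.111500, 0.214000) → end (x,ẋ)=(0.244823, 0.702847)
phase 2: p=0.2046, T=0.551, ωT=1.908113, cosh=3.444359, sinh=3.295999; start (x,ẋ)=(0.244823, 0.702847) → end (x,ẋ)=(1.012096, 2.879967)

1 0.3200 0.2448 0.7028
2 0.8710 1.0121 2.8800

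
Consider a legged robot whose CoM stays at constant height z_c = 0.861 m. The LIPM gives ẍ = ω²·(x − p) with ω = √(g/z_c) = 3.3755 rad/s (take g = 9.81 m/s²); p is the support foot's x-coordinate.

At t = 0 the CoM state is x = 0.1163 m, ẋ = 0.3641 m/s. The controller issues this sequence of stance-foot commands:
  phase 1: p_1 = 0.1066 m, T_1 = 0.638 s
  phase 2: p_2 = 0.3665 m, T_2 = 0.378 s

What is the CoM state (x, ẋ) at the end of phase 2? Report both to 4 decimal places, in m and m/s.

x = 1.6773, ẋ = 4.6801

phase 1: p=0.1066, T=0.638, ωT=2.153569, cosh=4.365811, sinh=4.249742; start (x,ẋ)=(0.116300, 0.364100) → end (x,ẋ)=(0.607349, 1.728738)
phase 2: p=0.3665, T=0.378, ωT=1.275939, cosh=1.930616, sinh=1.651447; start (x,ẋ)=(0.607349, 1.728738) → end (x,ẋ)=(1.677264, 4.680132)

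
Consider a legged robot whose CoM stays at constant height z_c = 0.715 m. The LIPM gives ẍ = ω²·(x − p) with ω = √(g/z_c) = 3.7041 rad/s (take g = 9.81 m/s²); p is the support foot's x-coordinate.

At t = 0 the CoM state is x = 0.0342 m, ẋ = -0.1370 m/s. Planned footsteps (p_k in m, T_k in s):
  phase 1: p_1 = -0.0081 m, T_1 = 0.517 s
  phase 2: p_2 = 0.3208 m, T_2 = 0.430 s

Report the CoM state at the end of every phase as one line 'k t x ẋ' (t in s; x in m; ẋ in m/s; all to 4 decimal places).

1 0.5170 0.0158 0.0452
2 0.9470 -0.4314 -2.5474

phase 1: p=-0.0081, T=0.517, ωT=1.915020, cosh=3.467206, sinh=3.319867; start (x,ẋ)=(0.034200, -0.137000) → end (x,ẋ)=(0.015774, 0.045161)
phase 2: p=0.3208, T=0.430, ωT=1.592763, cosh=2.560340, sinh=2.356977; start (x,ẋ)=(0.015774, 0.045161) → end (x,ẋ)=(-0.431433, -2.547395)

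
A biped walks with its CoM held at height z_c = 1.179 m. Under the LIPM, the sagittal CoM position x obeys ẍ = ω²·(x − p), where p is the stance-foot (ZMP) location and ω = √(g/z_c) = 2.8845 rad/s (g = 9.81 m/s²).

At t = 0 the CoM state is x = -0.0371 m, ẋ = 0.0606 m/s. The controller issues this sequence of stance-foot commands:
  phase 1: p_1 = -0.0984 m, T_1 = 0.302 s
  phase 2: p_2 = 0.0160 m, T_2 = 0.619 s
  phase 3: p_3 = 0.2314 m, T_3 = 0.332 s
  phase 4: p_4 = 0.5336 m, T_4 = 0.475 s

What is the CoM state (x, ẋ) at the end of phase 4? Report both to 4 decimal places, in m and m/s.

x = 1.3005, ẋ = 2.4986

phase 1: p=-0.0984, T=0.302, ωT=0.871119, cosh=1.404033, sinh=0.985550; start (x,ẋ)=(-0.037100, 0.060600) → end (x,ẋ)=(0.008372, 0.259349)
phase 2: p=0.0160, T=0.619, ωT=1.785505, cosh=3.065153, sinh=2.897441; start (x,ẋ)=(0.008372, 0.259349) → end (x,ẋ)=(0.253133, 0.731197)
phase 3: p=0.2314, T=0.332, ωT=0.957654, cosh=1.494684, sinh=1.110892; start (x,ẋ)=(0.253133, 0.731197) → end (x,ẋ)=(0.545486, 1.162550)
phase 4: p=0.5336, T=0.475, ωT=1.370138, cosh=2.094982, sinh=1.840910; start (x,ẋ)=(0.545486, 1.162550) → end (x,ẋ)=(1.300450, 2.498639)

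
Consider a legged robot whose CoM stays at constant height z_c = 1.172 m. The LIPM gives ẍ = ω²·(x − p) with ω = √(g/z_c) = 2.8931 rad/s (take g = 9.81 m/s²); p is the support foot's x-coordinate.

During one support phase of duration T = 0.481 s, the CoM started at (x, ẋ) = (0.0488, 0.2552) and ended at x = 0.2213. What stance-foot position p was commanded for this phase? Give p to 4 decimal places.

p = 0.0434

ωT = 2.8931·0.481 = 1.391581; cosh(ωT) = 2.134942, sinh(ωT) = 1.886261
x(T) = p + (x₀−p)·cosh(ωT) + (ẋ₀/ω)·sinh(ωT) ⇒ p·(1 − cosh) = x(T) − x₀·cosh − (ẋ₀/ω)·sinh
numerator   = 0.2213 − (0.0488)·2.134942 − (0.2552/2.8931)·1.886261 = -0.049272
denominator = 1 − 2.134942 = -1.134942
p = -0.049272 / -1.134942 = 0.0434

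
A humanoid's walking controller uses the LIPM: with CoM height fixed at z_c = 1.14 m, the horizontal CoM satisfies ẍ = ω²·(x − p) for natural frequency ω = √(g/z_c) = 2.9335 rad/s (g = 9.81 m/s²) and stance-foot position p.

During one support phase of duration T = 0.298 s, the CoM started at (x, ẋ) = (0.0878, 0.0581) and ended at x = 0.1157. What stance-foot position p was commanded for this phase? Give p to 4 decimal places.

p = 0.0674

ωT = 2.9335·0.298 = 0.874183; cosh(ωT) = 1.407059, sinh(ωT) = 0.989857
x(T) = p + (x₀−p)·cosh(ωT) + (ẋ₀/ω)·sinh(ωT) ⇒ p·(1 − cosh) = x(T) − x₀·cosh − (ẋ₀/ω)·sinh
numerator   = 0.1157 − (0.0878)·1.407059 − (0.0581/2.9335)·0.989857 = -0.027445
denominator = 1 − 1.407059 = -0.407059
p = -0.027445 / -0.407059 = 0.0674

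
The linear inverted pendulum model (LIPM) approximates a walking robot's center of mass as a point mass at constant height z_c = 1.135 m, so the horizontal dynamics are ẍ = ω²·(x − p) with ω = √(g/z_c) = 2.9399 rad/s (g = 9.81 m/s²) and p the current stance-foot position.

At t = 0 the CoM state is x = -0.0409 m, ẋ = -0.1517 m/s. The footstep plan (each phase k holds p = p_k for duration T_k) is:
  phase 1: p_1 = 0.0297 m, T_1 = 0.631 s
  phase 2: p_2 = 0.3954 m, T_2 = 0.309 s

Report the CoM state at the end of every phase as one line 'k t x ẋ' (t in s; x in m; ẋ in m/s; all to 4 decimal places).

1 0.6310 -0.3624 -1.1439
2 0.9400 -1.1012 -3.9630

phase 1: p=0.0297, T=0.631, ωT=1.855077, cosh=3.274315, sinh=3.117874; start (x,ẋ)=(-0.040900, -0.151700) → end (x,ẋ)=(-0.362350, -1.143850)
phase 2: p=0.3954, T=0.309, ωT=0.908429, cosh=1.441790, sinh=1.038633; start (x,ẋ)=(-0.362350, -1.143850) → end (x,ẋ)=(-1.101226, -3.962965)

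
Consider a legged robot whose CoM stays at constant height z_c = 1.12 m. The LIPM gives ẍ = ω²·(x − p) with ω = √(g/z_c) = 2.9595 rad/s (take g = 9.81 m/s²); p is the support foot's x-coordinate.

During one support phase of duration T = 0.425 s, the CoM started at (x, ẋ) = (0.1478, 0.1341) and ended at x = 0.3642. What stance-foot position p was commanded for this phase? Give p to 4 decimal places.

ωT = 2.9595·0.425 = 1.257787; cosh(ωT) = 1.900956, sinh(ωT) = 1.616674
x(T) = p + (x₀−p)·cosh(ωT) + (ẋ₀/ω)·sinh(ωT) ⇒ p·(1 − cosh) = x(T) − x₀·cosh − (ẋ₀/ω)·sinh
numerator   = 0.3642 − (0.1478)·1.900956 − (0.1341/2.9595)·1.616674 = 0.009984
denominator = 1 − 1.900956 = -0.900956
p = 0.009984 / -0.900956 = -0.0111

p = -0.0111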